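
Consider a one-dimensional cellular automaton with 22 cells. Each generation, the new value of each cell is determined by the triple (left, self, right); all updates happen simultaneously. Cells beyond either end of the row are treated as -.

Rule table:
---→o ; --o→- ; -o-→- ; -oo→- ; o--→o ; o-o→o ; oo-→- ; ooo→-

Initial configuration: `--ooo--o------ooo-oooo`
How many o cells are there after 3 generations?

o----o--ooooo----o----
-ooo--o------ooo--oooo
----o--ooooo----o-----
count of o: 7

7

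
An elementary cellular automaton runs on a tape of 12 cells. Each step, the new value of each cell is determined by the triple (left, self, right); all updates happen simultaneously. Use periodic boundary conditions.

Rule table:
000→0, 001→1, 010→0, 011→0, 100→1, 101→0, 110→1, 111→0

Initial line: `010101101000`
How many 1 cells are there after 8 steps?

5

100000100100
010001011011
001010001001
110001010110
011010000010
101001000101
100110101000
011010000101
count of 1: 5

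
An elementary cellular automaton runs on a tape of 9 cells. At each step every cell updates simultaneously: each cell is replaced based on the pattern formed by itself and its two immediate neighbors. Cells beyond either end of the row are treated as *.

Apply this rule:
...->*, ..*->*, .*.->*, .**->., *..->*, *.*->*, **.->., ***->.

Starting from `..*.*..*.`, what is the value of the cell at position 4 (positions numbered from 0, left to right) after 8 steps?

*********
.........
*********  (repeats step 1; period 2)
step 8: .........
position 4 holds .

.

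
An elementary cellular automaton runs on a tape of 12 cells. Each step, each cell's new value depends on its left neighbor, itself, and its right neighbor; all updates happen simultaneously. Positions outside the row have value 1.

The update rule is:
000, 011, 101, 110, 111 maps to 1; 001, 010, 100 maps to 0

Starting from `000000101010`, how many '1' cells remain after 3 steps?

9

011110010101
111110001011
111110100111
count of 1: 9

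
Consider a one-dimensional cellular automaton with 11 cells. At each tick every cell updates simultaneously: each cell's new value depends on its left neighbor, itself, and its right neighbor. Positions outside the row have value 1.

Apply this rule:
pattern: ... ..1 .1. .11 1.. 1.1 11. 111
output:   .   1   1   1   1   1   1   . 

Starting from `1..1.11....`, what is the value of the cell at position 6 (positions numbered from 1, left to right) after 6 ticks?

1

tick 1: 11111111..1
tick 2: .......1111
tick 3: 1.....11...
tick 4: 11...1111.1
tick 5: .11.11..111
tick 6: 111111111..
position 6 holds 1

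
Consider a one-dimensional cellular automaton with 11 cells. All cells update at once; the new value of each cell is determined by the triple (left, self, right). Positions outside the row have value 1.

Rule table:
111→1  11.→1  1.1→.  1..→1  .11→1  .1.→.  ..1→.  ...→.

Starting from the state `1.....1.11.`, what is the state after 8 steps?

1111111.11.

11......11.
111.....11.
1111....11.
11111...11.
111111..11.
1111111.11.
1111111.11.  (fixed point — unchanged through step 8)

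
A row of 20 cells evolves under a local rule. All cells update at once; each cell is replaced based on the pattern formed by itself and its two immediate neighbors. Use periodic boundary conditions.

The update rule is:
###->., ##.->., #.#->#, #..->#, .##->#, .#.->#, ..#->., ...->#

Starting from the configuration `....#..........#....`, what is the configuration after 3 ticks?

##.#.########.#.####

tick 1: ###.##########.#####
tick 2: ...##.........##....
tick 3: ##.#.########.#.####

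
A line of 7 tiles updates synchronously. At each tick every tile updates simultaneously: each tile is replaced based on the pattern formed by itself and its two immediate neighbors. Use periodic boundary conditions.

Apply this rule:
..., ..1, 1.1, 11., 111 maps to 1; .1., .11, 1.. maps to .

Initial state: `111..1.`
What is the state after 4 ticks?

1.1.11.

.11.1.1
1.11.1.
.1.11.1
1.1.11.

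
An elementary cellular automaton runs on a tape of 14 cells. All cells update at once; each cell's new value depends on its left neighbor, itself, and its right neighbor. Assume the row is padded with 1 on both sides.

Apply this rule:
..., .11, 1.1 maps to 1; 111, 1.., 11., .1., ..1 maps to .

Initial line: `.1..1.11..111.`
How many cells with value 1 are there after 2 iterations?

1....11...1..1
..11.1..1....1
count of 1: 5

5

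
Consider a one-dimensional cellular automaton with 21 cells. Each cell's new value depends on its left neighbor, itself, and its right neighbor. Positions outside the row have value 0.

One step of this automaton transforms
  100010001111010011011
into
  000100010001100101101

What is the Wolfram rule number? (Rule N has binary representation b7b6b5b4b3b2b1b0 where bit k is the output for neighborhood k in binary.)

position 9: 111 → 0  (bit 7 = 0)
position 11: 110 → 1  (bit 6 = 1)
position 12: 101 → 1  (bit 5 = 1)
position 1: 100 → 0  (bit 4 = 0)
position 8: 011 → 0  (bit 3 = 0)
position 0: 010 → 0  (bit 2 = 0)
position 3: 001 → 1  (bit 1 = 1)
position 2: 000 → 0  (bit 0 = 0)
bits b7..b0 = 01100010 = 98

98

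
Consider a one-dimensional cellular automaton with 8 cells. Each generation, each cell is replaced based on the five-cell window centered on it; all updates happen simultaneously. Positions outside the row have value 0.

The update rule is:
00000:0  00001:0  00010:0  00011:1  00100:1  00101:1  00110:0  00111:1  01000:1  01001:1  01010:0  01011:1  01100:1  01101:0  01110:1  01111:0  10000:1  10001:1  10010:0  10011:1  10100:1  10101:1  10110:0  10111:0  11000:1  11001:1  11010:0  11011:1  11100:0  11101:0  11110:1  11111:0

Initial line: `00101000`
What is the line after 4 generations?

01110101

generation 1: 00101110
generation 2: 00110101
generation 3: 01000101
generation 4: 01110101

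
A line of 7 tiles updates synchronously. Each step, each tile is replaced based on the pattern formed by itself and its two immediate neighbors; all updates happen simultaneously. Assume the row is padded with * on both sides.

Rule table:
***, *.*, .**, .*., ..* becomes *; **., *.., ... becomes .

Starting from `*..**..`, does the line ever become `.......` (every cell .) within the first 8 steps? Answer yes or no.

no

..**..*
.**..**
**..***
*..****
..*****
.******
*******
*******
step 8 is *******, still not uniform .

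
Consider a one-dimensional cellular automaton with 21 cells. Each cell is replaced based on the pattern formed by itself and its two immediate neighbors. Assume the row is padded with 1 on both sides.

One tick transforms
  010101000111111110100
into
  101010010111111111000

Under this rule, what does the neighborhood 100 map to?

0

At position 6 the neighborhood is 100; the next row has 0 there.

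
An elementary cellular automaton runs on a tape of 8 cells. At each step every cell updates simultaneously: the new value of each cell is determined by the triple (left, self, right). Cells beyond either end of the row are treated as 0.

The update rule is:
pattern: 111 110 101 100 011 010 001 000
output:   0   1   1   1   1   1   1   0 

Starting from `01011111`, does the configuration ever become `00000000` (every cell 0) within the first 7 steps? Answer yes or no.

11110001
10011011
11111111
10000001
11000011
11100111
10111101
step 7 is 10111101, still not uniform 0

no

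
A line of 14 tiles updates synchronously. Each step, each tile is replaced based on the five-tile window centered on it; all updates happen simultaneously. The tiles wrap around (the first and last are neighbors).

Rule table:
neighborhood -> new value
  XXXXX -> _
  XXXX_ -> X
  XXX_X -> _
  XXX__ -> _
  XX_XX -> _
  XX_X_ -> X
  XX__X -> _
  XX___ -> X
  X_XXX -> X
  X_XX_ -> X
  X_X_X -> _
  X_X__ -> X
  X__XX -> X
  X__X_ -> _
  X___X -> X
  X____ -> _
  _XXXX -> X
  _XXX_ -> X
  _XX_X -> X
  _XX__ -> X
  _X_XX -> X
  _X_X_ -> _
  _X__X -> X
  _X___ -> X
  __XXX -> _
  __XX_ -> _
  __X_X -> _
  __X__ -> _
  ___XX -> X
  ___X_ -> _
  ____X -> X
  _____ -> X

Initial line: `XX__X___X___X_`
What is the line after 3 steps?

step 1: XX___XX__XX__X
step 2: X_XXX_X_X_X_X_
step 3: _XXX_X________

_XXX_X________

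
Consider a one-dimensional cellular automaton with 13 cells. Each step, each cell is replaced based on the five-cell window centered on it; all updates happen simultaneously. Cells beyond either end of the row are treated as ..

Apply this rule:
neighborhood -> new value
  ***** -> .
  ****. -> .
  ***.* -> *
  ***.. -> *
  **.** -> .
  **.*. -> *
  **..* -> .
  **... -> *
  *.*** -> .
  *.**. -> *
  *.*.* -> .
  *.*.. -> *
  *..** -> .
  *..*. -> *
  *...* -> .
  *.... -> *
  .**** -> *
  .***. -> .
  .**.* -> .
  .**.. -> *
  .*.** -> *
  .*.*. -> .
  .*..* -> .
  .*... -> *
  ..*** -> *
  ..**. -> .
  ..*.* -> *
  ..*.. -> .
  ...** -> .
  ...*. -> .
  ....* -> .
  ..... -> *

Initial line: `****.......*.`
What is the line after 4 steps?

.**...*..**.*

**.******...*
....*...**...
**...*...****
.**...*..**.*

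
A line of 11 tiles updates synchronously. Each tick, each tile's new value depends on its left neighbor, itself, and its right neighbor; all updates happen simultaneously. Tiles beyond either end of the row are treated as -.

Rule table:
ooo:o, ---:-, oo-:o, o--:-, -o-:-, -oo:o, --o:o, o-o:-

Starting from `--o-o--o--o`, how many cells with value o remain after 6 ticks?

2

tick 1: -o----o--o-
tick 2: o----o--o--
tick 3: ----o--o---
tick 4: ---o--o----
tick 5: --o--o-----
tick 6: -o--o------
count of o: 2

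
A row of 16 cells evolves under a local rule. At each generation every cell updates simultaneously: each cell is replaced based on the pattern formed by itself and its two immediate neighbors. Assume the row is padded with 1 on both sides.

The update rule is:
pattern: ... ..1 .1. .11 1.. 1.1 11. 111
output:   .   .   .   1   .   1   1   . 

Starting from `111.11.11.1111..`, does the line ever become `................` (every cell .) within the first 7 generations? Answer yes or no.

yes

..111111111..1..
..1.......1.....
................
all cells are . at generation 3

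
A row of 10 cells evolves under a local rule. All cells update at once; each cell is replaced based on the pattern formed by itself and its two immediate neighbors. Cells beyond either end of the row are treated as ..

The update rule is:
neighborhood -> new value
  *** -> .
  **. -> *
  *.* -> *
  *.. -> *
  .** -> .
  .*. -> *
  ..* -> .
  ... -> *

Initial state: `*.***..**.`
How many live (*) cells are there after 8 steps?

step 1: **..**..**
step 2: .**..**..*
step 3: ..**..**.*
step 4: *..**..***
step 5: **..**...*
step 6: .**..***.*
step 7: ..**...***
step 8: *..***...*
count of *: 5

5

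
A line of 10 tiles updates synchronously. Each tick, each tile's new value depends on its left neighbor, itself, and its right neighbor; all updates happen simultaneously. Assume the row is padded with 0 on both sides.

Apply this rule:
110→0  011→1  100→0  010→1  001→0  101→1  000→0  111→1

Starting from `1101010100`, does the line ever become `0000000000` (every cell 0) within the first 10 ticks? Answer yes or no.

no

1011111100
1111111000
1111110000
1111100000
1111000000
1110000000
1100000000
1000000000
1000000000  (fixed point — unchanged through tick 10)
tick 10 is 1000000000, still not uniform 0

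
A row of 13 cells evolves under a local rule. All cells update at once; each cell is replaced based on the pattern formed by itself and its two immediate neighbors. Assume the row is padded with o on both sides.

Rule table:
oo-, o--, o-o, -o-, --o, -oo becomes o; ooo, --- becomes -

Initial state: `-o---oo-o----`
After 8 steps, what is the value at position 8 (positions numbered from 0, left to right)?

ooo-oooooo--o
--ooo----oooo
ooo-oo--oo---
--ooooooooo-o
ooo-------ooo
--oo-----oo--
ooooo---ooooo
----oo-oo----
position 8 holds o

o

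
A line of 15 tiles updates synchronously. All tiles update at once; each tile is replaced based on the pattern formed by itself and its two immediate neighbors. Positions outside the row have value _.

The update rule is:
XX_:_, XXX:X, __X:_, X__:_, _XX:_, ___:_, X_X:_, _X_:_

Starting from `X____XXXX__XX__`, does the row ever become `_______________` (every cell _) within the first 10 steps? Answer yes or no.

yes

______XX_______
_______________
all cells are _ at step 2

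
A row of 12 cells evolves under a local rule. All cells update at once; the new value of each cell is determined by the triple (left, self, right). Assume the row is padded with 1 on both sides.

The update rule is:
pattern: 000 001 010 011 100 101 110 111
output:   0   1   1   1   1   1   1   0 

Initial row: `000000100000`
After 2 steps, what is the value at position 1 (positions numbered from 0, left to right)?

100001110001
110011011011
position 1 holds 1

1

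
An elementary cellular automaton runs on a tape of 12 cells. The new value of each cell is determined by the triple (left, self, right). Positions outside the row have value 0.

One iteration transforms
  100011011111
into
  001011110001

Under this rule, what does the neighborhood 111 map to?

At position 8 the neighborhood is 111; the next row has 0 there.

0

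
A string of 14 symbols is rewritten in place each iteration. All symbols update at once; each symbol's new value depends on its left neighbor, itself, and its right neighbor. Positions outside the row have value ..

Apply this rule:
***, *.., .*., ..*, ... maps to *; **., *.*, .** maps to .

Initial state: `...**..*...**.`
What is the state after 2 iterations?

iteration 1: ***..******..*
iteration 2: .*.**.****.***

.*.**.****.***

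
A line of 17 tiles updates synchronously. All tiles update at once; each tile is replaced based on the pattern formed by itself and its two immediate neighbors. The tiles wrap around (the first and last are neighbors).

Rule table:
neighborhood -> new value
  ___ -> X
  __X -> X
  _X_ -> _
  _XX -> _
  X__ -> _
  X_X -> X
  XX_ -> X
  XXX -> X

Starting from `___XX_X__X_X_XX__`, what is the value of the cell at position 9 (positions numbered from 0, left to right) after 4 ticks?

XXX_XX__X_X_X_X_X
XXXX_X_X_X_X_X_X_
_XXXX_X_X_X_X_X_X
X_XXXX_X_X_X_X_X_
position 9 holds X

X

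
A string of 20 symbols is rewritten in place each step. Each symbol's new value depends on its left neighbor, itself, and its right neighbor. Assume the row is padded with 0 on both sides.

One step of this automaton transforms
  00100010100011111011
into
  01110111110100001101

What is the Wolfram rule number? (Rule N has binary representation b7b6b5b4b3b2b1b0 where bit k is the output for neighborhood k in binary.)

position 13: 111 → 0  (bit 7 = 0)
position 16: 110 → 1  (bit 6 = 1)
position 7: 101 → 1  (bit 5 = 1)
position 3: 100 → 1  (bit 4 = 1)
position 12: 011 → 0  (bit 3 = 0)
position 2: 010 → 1  (bit 2 = 1)
position 1: 001 → 1  (bit 1 = 1)
position 0: 000 → 0  (bit 0 = 0)
bits b7..b0 = 01110110 = 118

118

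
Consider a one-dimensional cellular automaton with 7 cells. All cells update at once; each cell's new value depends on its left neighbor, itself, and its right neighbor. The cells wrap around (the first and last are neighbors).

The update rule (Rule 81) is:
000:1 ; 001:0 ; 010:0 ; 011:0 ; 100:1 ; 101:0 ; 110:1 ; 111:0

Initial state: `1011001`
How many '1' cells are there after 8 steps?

3

1001100
0100110
0010011
1001001
1100100
0110010
0011001
1001100
count of 1: 3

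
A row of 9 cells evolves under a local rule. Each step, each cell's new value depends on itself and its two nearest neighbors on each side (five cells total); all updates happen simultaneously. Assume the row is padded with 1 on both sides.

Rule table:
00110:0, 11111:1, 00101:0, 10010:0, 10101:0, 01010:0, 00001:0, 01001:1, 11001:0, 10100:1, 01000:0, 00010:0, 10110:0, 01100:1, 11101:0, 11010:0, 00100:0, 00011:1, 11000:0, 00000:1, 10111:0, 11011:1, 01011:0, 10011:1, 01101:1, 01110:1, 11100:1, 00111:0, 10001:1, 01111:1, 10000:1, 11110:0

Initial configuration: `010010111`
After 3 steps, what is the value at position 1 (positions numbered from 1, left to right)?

0

011000011
101010101
000000000
position 1 holds 0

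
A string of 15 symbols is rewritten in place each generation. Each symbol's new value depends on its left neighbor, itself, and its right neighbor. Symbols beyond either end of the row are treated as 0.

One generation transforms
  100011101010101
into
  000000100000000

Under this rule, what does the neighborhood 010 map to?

At position 0 the neighborhood is 010; the next row has 0 there.

0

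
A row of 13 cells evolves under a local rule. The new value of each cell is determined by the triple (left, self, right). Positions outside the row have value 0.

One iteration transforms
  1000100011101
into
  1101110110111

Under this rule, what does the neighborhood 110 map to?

1

At position 10 the neighborhood is 110; the next row has 1 there.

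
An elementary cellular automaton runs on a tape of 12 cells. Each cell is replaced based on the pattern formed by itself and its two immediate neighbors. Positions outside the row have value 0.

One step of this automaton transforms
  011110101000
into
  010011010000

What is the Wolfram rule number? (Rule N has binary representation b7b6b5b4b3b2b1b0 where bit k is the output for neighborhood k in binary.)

position 2: 111 → 0  (bit 7 = 0)
position 4: 110 → 1  (bit 6 = 1)
position 5: 101 → 1  (bit 5 = 1)
position 9: 100 → 0  (bit 4 = 0)
position 1: 011 → 1  (bit 3 = 1)
position 6: 010 → 0  (bit 2 = 0)
position 0: 001 → 0  (bit 1 = 0)
position 10: 000 → 0  (bit 0 = 0)
bits b7..b0 = 01101000 = 104

104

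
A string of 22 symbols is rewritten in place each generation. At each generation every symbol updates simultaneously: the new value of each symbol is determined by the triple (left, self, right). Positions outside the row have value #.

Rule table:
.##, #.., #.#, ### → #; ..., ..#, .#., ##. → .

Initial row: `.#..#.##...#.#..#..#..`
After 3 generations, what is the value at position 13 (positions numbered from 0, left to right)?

generation 1: #.#..##.#...#.#..#..#.
generation 2: .#.#.#.#.#...#.#..#..#
generation 3: #.#.#.#.#.#...#.#..#.#
position 13 holds .

.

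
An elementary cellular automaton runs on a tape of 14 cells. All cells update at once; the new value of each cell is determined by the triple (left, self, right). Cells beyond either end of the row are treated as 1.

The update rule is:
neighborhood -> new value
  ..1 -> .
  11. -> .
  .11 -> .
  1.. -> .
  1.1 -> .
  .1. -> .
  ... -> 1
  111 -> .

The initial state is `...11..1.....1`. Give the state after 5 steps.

.1.......1111.

step 1: .1.......111..
step 2: ...11111......
step 3: .1.......1111.
step 4: ...11111......  (repeats step 2; period 2)
step 5: .1.......1111.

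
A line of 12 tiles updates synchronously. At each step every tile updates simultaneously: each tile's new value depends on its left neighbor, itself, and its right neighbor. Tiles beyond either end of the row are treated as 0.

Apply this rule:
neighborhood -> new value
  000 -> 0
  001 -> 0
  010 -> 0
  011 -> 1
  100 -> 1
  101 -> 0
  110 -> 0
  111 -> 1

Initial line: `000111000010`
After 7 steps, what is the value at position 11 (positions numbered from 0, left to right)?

0

000110100001
000100010000
000010001000
000001000100
000000100010
000000010001
000000001000
position 11 holds 0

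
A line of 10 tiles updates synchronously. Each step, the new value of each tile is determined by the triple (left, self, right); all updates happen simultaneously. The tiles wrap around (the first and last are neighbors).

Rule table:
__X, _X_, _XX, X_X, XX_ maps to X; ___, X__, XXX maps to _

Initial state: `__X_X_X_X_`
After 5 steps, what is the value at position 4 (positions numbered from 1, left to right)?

_XXXXXXXX_
XX______X_
XX_____XXX
_X____XX__
XX___XXX__
position 4 holds _

_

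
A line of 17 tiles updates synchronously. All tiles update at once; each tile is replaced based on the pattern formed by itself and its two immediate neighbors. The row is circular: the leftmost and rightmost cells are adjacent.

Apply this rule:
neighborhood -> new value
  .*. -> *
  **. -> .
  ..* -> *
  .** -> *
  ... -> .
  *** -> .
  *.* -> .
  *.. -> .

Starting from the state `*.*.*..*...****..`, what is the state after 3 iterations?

*.*.*.**..**....*
..*.*.*..**....**
.**.*.*.**....**.

.**.*.*.**....**.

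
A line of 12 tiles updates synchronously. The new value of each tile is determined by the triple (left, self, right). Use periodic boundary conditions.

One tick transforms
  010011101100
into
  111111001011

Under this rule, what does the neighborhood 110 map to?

At position 6 the neighborhood is 110; the next row has 0 there.

0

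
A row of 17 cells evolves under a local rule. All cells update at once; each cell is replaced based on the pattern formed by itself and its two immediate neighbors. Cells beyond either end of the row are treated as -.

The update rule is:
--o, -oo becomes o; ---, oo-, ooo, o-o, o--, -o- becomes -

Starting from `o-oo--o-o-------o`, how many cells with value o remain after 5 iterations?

2

iteration 1: --o--o---------o-
iteration 2: -o--o---------o--
iteration 3: o--o---------o---
iteration 4: --o---------o----
iteration 5: -o---------o-----
count of o: 2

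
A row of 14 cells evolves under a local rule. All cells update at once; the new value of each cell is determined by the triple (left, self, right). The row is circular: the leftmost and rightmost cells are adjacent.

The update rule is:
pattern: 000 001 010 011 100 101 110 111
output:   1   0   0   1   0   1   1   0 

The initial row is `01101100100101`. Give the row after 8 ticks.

11111100000010
10000101111001
10110011001001
11110011000001
00010011011101
01000011110110
00011010011110
11011100010010

11011100010010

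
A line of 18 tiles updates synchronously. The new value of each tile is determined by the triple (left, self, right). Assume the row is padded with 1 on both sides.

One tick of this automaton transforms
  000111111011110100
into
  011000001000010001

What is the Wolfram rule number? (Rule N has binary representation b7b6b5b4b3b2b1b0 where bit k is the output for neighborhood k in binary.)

67

position 4: 111 → 0  (bit 7 = 0)
position 8: 110 → 1  (bit 6 = 1)
position 9: 101 → 0  (bit 5 = 0)
position 0: 100 → 0  (bit 4 = 0)
position 3: 011 → 0  (bit 3 = 0)
position 15: 010 → 0  (bit 2 = 0)
position 2: 001 → 1  (bit 1 = 1)
position 1: 000 → 1  (bit 0 = 1)
bits b7..b0 = 01000011 = 67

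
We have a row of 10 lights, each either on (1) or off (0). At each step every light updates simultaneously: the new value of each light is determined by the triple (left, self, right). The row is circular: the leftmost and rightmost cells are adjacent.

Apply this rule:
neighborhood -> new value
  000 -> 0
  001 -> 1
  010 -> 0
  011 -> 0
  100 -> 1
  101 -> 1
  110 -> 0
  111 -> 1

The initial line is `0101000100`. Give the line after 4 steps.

step 1: 1010101010
step 2: 0101010101
step 3: 1010101010  (repeats step 1; period 2)
step 4: 0101010101

0101010101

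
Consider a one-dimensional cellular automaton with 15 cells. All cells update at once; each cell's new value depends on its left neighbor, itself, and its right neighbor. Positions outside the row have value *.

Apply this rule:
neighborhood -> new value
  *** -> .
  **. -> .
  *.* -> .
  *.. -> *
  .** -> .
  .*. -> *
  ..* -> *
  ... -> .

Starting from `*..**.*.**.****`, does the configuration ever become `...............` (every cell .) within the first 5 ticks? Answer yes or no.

no

.**...*........
...*.***......*
*.**....*....*.
....*..***..**.
*..****...**...
tick 5 is *..****...**..., still not uniform .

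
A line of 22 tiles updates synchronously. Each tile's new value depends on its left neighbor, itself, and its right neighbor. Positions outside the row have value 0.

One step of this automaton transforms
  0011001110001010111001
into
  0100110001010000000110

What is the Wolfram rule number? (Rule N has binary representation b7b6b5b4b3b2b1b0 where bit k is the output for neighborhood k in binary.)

18

position 7: 111 → 0  (bit 7 = 0)
position 3: 110 → 0  (bit 6 = 0)
position 13: 101 → 0  (bit 5 = 0)
position 4: 100 → 1  (bit 4 = 1)
position 2: 011 → 0  (bit 3 = 0)
position 12: 010 → 0  (bit 2 = 0)
position 1: 001 → 1  (bit 1 = 1)
position 0: 000 → 0  (bit 0 = 0)
bits b7..b0 = 00010010 = 18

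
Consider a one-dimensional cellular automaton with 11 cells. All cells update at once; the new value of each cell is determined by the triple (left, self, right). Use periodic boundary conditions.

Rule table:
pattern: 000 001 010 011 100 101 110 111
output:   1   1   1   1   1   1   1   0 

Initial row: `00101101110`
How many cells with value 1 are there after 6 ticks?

3

11111111011
00000001110
11111111011  (repeats tick 1; period 2)
tick 6: 00000001110
count of 1: 3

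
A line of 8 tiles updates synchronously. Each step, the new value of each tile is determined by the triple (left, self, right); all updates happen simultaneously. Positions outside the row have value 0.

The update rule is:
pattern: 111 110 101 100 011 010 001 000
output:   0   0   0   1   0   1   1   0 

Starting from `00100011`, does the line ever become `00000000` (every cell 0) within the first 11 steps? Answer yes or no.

no

01110100
10000110
11001001
00111111
01000000
11100000
00010000
00111000
01000100
11101110
00000001
step 11 is 00000001, still not uniform 0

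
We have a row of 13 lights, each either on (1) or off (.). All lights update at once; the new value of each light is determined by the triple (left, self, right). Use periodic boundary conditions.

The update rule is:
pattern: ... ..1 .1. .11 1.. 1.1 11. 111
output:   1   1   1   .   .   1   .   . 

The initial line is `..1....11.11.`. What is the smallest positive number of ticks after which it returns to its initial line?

26

tick 1: 111.111..1...
tick 2: ...1....11.11
tick 3: .111.111..1..
tick 4: 1...1....11.1
tick 5: ..111.111..1.
tick 6: 11...1....11.
tick 7: ...111.111..1
tick 8: .11...1....11
tick 9: 1...111.111..
tick 10: 1.11...1....1
tick 11: .1...111.111.
tick 12: 11.11...1....
tick 13: ..1...111.111
tick 14: .11.11...1...
tick 15: 1..1...111.11
tick 16: ..11.11...1..
tick 17: 11..1...111.1
tick 18: ...11.11...1.
tick 19: 111..1...111.
tick 20: ....11.11...1
tick 21: .111..1...111
tick 22: 1....11.11...
tick 23: 1.111..1...11
tick 24: .1....11.11..
tick 25: 11.111..1...1
tick 26: ..1....11.11.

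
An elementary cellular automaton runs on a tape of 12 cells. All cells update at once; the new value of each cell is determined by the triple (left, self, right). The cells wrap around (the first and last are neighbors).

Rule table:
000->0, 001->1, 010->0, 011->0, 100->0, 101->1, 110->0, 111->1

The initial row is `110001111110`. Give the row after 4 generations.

generation 1: 000010111101
generation 2: 000101011010
generation 3: 001010100100
generation 4: 010101001000

010101001000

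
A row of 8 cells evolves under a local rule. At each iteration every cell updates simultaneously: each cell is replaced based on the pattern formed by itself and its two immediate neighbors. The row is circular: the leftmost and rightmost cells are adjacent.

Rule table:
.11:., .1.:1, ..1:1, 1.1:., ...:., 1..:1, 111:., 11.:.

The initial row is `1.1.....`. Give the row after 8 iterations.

1.1.....

iteration 1: 1.11...1
iteration 2: ....1.1.
iteration 3: ...11.11
iteration 4: 1.1.....  (repeats iteration 0; period 4)
iteration 8: 1.1.....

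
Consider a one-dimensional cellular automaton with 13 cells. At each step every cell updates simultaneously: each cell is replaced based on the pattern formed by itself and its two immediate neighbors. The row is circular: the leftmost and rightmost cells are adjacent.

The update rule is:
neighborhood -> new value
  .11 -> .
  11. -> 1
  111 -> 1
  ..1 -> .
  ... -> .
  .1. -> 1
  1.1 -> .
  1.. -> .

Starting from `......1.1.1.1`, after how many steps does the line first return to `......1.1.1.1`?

step 1: ......1.1.1.1

1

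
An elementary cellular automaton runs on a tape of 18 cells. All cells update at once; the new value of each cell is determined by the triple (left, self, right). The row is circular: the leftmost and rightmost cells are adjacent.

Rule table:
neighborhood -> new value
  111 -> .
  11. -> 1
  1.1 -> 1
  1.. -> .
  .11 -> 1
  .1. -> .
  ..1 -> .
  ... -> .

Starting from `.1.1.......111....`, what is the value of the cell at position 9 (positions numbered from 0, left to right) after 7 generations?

..1........1.1....
............1.....
..................
..................  (fixed point — unchanged through generation 7)
position 9 holds .

.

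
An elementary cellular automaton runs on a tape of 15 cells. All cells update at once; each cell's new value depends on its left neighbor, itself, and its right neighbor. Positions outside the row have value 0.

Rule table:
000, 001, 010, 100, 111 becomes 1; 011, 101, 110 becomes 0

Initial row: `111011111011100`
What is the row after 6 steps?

101110100011110

010001110001011
111110101111000
011100100110111
101011111000010
101001110111111
101110100011110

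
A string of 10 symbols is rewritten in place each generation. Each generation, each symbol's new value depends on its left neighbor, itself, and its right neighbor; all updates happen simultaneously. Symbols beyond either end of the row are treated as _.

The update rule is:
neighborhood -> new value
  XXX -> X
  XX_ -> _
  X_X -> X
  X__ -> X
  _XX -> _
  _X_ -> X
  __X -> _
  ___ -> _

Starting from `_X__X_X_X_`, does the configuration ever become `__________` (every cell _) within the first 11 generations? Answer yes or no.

no

generation 1: _XX_XXXXXX
generation 2: ___X_XXXX_
generation 3: ___XX_XX_X
generation 4: _____X__XX
generation 5: _____XX___
generation 6: _______X__
generation 7: _______XX_
generation 8: _________X
generation 9: _________X  (fixed point — unchanged through generation 11)
generation 11 is _________X, still not uniform _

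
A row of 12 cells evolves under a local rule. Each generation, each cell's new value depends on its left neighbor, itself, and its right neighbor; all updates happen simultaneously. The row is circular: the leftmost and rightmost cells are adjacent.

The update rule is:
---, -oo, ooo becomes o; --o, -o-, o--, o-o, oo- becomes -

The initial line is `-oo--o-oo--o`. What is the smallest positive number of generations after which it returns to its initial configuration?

-o-----o----
---ooo---ooo
-o-oo--o-oo-
---o-----o--
oo---ooo---o
o--o-oo--o-o
-----o-----o
-ooo---ooo--
-oo--o-oo--o

9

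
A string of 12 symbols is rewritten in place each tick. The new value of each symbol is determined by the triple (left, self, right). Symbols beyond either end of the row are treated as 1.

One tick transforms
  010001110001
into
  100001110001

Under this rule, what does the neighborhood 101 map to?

At position 0 the neighborhood is 101; the next row has 1 there.

1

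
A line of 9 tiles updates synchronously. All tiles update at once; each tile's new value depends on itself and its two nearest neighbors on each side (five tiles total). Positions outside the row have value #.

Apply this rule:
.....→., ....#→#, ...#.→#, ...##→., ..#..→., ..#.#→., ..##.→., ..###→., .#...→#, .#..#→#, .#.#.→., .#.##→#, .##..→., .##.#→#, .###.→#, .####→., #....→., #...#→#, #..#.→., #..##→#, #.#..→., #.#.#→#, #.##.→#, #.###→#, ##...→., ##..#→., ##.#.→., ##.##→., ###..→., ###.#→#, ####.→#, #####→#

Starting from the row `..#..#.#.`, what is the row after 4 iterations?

...#...##
.##.##...
.##.#..#.
.##..#..#

.##..#..#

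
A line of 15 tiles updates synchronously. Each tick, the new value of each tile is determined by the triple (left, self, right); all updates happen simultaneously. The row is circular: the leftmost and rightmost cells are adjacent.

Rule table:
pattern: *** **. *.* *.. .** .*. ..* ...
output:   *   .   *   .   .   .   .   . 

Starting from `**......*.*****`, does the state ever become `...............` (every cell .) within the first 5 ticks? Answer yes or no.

*........*.****
..........*.***
...........*.*.
............*..
...............
all cells are . at tick 5

yes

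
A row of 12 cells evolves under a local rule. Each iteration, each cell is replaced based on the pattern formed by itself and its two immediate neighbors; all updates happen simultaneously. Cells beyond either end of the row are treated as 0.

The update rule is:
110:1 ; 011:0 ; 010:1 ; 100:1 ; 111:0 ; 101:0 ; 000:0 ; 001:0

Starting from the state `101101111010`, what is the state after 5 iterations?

iteration 1: 100100001011
iteration 2: 110110001001
iteration 3: 010011001101
iteration 4: 011001100101
iteration 5: 001100110101

001100110101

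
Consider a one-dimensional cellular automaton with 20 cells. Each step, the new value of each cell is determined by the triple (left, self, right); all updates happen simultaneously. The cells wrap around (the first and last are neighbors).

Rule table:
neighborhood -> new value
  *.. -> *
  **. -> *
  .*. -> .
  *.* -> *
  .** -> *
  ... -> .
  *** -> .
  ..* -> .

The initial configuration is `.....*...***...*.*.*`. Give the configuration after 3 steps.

step 1: *.....*..*.**...*.*.
step 2: .*.....*..****...*.*
step 3: *.*.....*.*..**...*.

*.*.....*.*..**...*.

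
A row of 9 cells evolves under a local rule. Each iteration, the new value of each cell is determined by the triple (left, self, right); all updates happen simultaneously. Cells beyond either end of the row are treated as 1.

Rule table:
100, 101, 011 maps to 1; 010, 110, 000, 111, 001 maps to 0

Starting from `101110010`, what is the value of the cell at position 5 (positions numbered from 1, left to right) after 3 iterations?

011001001
110100101
001010011
position 5 holds 1

1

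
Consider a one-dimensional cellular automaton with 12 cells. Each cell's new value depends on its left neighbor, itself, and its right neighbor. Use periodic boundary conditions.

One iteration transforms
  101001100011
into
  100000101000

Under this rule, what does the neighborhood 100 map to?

At position 3 the neighborhood is 100; the next row has 0 there.

0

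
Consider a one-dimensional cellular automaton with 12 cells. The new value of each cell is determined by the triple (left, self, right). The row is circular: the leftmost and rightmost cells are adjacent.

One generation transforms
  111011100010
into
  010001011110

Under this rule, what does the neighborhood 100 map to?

1

At position 7 the neighborhood is 100; the next row has 1 there.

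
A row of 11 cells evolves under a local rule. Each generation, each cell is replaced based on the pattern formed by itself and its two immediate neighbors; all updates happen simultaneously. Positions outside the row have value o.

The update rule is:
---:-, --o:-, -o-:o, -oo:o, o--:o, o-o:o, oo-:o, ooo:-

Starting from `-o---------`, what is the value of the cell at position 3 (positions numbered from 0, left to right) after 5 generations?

ooo--------
--oo-------
o-ooo------
ooo-oo-----
--ooooo----
position 3 holds o

o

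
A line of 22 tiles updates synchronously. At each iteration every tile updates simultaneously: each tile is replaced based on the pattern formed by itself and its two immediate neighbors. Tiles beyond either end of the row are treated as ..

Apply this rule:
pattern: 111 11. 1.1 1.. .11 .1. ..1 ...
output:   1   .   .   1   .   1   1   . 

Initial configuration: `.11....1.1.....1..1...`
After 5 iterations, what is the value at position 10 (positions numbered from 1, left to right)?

1..1..11.11...111111..
111111.....1.1.1111.1.
.1111.1...11.1..11..11
1.11..11.1...111..11..
1...11...11.1.1.11..1.
position 10 holds 1

1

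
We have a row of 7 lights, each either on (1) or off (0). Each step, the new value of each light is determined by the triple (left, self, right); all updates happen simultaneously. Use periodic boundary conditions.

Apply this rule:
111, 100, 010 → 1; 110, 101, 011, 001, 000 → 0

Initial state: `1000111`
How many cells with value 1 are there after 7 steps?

1

0100011
0110000
0001000
0001100
0000010
0000011
1000000
count of 1: 1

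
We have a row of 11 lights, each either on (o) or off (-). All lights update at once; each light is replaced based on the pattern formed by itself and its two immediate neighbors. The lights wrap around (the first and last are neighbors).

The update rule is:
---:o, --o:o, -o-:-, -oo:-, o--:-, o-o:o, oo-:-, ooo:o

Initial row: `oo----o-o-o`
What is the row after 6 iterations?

iteration 1: o--ooo-o-o-
iteration 2: --o-o-o-o-o
iteration 3: -o-o-o-o-o-
iteration 4: o-o-o-o-o--
iteration 5: -o-o-o-o--o
iteration 6: o-o-o-o--o-

o-o-o-o--o-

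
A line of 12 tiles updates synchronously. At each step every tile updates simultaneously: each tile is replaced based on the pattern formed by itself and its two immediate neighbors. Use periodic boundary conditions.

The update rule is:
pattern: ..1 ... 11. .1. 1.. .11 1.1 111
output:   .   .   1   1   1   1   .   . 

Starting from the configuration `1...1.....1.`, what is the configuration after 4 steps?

1.1.1.111.1.

step 1: 11..11....1.
step 2: 111.111...1.
step 3: 1.1.1.11..1.
step 4: 1.1.1.111.1.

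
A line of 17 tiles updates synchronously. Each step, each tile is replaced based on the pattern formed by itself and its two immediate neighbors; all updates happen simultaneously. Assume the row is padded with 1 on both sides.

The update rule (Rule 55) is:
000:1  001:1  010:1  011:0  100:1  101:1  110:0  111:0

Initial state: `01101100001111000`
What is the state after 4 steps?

01111100001111000

10010011110000111
01111100001111000
10000011110000111
01111100001111000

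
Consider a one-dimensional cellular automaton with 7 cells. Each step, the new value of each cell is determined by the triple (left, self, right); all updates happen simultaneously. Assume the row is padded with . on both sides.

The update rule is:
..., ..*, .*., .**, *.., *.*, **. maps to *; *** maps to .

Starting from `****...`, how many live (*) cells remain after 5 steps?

5

*..****
****..*
*..****  (repeats step 1; period 2)
step 5: *..****
count of *: 5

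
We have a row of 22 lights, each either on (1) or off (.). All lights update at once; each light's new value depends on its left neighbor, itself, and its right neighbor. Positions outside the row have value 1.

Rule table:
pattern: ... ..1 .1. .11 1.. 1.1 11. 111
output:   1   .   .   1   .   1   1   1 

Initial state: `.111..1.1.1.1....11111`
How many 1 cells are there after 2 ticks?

1111...1.1.1..11.11111
1111.1..1.1...11111111
count of 1: 15

15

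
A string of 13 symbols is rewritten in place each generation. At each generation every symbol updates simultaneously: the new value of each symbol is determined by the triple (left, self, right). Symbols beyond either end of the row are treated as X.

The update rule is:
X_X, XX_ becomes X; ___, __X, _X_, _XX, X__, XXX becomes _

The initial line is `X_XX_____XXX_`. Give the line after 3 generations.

XX_X_______XX
_XX__________
X_X__________

X_X__________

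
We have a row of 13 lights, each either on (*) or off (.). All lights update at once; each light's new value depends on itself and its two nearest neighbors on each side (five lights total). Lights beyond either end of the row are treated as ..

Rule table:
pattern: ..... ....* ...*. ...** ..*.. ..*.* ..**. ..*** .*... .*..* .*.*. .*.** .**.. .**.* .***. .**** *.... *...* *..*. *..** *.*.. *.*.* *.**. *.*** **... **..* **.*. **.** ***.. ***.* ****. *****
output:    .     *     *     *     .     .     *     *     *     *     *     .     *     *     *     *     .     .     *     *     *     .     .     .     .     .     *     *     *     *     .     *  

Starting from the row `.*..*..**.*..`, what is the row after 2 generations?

generation 1: *.**.*******.
generation 2: ...**.****.*.

...**.****.*.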